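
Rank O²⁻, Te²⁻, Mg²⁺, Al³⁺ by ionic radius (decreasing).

Te²⁻ > O²⁻ > Mg²⁺ > Al³⁺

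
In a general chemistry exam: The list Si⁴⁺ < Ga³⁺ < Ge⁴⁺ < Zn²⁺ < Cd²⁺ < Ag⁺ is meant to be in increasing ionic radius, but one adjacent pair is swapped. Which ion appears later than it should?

Scanning neighbour by neighbour, only Ga³⁺/Ge⁴⁺ violates a trend: they are isoelectronic (28 e⁻) and Ge has more protons than Ga (32 vs 31), making Ge⁴⁺ smaller. That makes Ge⁴⁺ the one sitting a position late relative to where it belongs.

Ge⁴⁺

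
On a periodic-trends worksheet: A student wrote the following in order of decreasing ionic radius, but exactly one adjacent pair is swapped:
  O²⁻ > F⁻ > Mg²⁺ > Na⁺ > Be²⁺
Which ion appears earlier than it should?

Mg²⁺

Check each adjacent pair. Mg²⁺ and Na⁺ are reversed: Mg²⁺ and Na⁺ share 10 electrons; the higher nuclear charge on Mg (Z=12) contracts it more, so Mg²⁺ < Na⁺. No other neighbouring pair contradicts the periodic trends, so Mg²⁺ is the ion listed too early.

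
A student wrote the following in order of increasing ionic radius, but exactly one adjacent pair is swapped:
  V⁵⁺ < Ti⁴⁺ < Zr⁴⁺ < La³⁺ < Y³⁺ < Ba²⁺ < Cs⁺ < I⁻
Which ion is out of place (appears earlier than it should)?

La³⁺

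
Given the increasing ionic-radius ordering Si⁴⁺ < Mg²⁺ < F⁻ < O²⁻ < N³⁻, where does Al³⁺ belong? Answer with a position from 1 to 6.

Isoelectronic series (10 e⁻ each). Size is set by nuclear charge: more protons means a smaller ion. Si⁴⁺ (Z=14), Al³⁺ (Z=13), Mg²⁺ (Z=12), F⁻ (Z=9), O²⁻ (Z=8), N³⁻ (Z=7).
The complete sequence is Si⁴⁺ < Al³⁺ < Mg²⁺ < F⁻ < O²⁻ < N³⁻. Al³⁺ sits at position 2.

2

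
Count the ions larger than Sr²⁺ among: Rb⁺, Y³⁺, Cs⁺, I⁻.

3

Electron counts and nuclear charges: Y³⁺: 36 e⁻, Z=39, Sr²⁺: 36 e⁻, Z=38, Rb⁺: 36 e⁻, Z=37, Cs⁺: 54 e⁻, Z=55, I⁻: 54 e⁻, Z=53. Y³⁺ < Sr²⁺ (both 36 e⁻, Z=39>38); Sr²⁺ < Rb⁺ (both 36 e⁻, Z=38>37); Rb⁺ < Cs⁺ (same group, period 5 vs 6); Cs⁺ < I⁻ (isoelectronic, higher Z=55 is smaller).
Placing each against Sr²⁺: smaller — Y³⁺; larger — Rb⁺, Cs⁺, I⁻. Count: 3.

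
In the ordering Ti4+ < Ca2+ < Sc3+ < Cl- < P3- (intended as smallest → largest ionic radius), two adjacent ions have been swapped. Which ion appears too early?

Compare adjacent ions: Sc3+ and Ca2+ share 18 electrons; the higher nuclear charge on Sc (Z=21) contracts it more, so Sc3+ < Ca2+ — yet in this increasing list Ca2+ sits before Sc3+. Nothing else is reversed, so Ca2+ should move one place to the right.

Ca2+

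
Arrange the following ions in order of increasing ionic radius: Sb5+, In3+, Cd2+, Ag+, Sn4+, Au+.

Sb5+ < Sn4+ < In3+ < Cd2+ < Ag+ < Au+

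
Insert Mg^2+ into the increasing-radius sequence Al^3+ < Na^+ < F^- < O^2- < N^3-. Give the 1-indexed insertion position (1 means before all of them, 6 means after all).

2

Each ion has 10 electrons. The ranking follows nuclear charge in reverse — greater Z gives a smaller radius. Al^3+ (Z=13), Mg^2+ (Z=12), Na^+ (Z=11), F^- (Z=9), O^2- (Z=8), N^3- (Z=7).
The complete sequence is Al^3+ < Mg^2+ < Na^+ < F^- < O^2- < N^3-. Mg^2+ sits at position 2.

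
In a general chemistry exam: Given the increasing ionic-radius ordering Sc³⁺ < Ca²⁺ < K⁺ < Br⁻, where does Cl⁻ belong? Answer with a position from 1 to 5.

First list Z and electron count for each: Sc³⁺: 18 e⁻, Z=21, Ca²⁺: 18 e⁻, Z=20, K⁺: 18 e⁻, Z=19, Cl⁻: 18 e⁻, Z=17, Br⁻: 36 e⁻, Z=35. Sc³⁺ < Ca²⁺ (both 18 e⁻, Z=21>20); Ca²⁺ < K⁺ (isoelectronic, higher Z=20 is smaller); K⁺ < Cl⁻ (isoelectronic, higher Z=19 is smaller); Cl⁻ < Br⁻ (same group, 1 shell fewer).
With Cl⁻ included the full order is Sc³⁺ < Ca²⁺ < K⁺ < Cl⁻ < Br⁻, so it takes position 4.

4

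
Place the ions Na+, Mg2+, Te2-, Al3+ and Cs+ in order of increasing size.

Tabulating Z and e⁻: Al3+ (Z=13, 10 e⁻), Mg2+ (Z=12, 10 e⁻), Na+ (Z=11, 10 e⁻), Cs+ (Z=55, 54 e⁻), Te2- (Z=52, 54 e⁻). Al3+ < Mg2+ (isoelectronic, higher Z=13 is smaller); Mg2+ < Na+ (isoelectronic, higher Z=12 is smaller); Na+ < Cs+ (same group, period 3 vs 6); Cs+ < Te2- (both 54 e⁻, Z=55>52).

Al3+ < Mg2+ < Na+ < Cs+ < Te2-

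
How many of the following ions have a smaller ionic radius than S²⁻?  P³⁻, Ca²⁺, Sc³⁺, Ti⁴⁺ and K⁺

All of these have 18 electrons (isoelectronic). With the same electron cloud, the ion with the most protons pulls it in tightest. Nuclear charges: Ti⁴⁺ (Z=22), Sc³⁺ (Z=21), Ca²⁺ (Z=20), K⁺ (Z=19), S²⁻ (Z=16), P³⁻ (Z=15). Highest Z is smallest.
Ordering all of them (including S²⁻) by radius gives Ti⁴⁺ < Sc³⁺ < Ca²⁺ < K⁺ < S²⁻ < P³⁻. That's 4.

4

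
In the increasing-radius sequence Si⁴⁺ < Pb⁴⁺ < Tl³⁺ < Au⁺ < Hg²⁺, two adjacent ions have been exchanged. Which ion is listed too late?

Hg²⁺

The pair Au⁺, Hg²⁺ is the wrong way round — Hg²⁺ and Au⁺ share 78 electrons; the higher nuclear charge on Hg (Z=80) contracts it more, so Hg²⁺ < Au⁺. All other adjacent pairs agree with periodic trends, so Hg²⁺ is the misplaced ion.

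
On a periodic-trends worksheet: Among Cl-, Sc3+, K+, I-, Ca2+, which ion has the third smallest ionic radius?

Electron counts and nuclear charges: Sc3+ has 18 e⁻ (Z=21), Ca2+ has 18 e⁻ (Z=20), K+ has 18 e⁻ (Z=19), Cl- has 18 e⁻ (Z=17), I- has 54 e⁻ (Z=53). Sc3+ < Ca2+ (isoelectronic, higher Z=21 is smaller); Ca2+ < K+ (both 18 e⁻, Z=20>19); K+ < Cl- (isoelectronic, higher Z=19 is smaller); Cl- < I- (same group, period 3 vs 5).
So the order is Sc3+ < Ca2+ < K+ < Cl- < I-; the 3rd-smallest ion is K+.

K+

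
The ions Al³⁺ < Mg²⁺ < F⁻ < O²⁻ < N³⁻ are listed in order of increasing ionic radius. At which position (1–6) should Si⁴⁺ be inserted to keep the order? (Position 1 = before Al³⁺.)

1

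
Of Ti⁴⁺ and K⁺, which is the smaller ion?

These species are isoelectronic with 18 electrons. The only difference is the number of protons: Ti⁴⁺ (Z=22), K⁺ (Z=19). The strongest nuclear pull (Ti⁴⁺) gives the smallest ion.

Ti⁴⁺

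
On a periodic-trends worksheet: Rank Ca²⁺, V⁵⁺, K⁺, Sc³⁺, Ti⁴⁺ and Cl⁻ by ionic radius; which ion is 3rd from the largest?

These species are isoelectronic with 18 electrons. The only difference is the number of protons: V⁵⁺ (Z=23), Ti⁴⁺ (Z=22), Sc³⁺ (Z=21), Ca²⁺ (Z=20), K⁺ (Z=19), Cl⁻ (Z=17). The strongest nuclear pull (V⁵⁺) gives the smallest ion.
So the order is V⁵⁺ < Ti⁴⁺ < Sc³⁺ < Ca²⁺ < K⁺ < Cl⁻; the 3rd-largest ion is Ca²⁺.

Ca²⁺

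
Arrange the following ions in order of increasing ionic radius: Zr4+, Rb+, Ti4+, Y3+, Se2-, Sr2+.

Ti4+ < Zr4+ < Y3+ < Sr2+ < Rb+ < Se2-

Ti4+ has 18 e⁻ (Z=22), Zr4+ has 36 e⁻ (Z=40), Y3+ has 36 e⁻ (Z=39), Sr2+ has 36 e⁻ (Z=38), Rb+ has 36 e⁻ (Z=37), Se2- has 36 e⁻ (Z=34). Ti4+ < Zr4+ (same group, period 4 vs 5); Zr4+ < Y3+ (isoelectronic, higher Z=40 is smaller); Y3+ < Sr2+ (both 36 e⁻, Z=39>38); Sr2+ < Rb+ (both 36 e⁻, Z=38>37); Rb+ < Se2- (isoelectronic, higher Z=37 is smaller).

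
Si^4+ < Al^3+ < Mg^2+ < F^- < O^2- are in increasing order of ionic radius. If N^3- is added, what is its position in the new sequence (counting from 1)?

6

Isoelectronic series (10 e⁻ each). Size is set by nuclear charge: more protons means a smaller ion. Si^4+ (Z=14), Al^3+ (Z=13), Mg^2+ (Z=12), F^- (Z=9), O^2- (Z=8), N^3- (Z=7).
With N^3- included the full order is Si^4+ < Al^3+ < Mg^2+ < F^- < O^2- < N^3-, so it takes position 6.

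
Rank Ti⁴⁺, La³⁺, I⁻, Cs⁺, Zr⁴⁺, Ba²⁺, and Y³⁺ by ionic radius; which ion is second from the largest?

Cs⁺

Work out protons and electrons: Ti⁴⁺ (Z=22, 18 e⁻), Zr⁴⁺ (Z=40, 36 e⁻), Y³⁺ (Z=39, 36 e⁻), La³⁺ (Z=57, 54 e⁻), Ba²⁺ (Z=56, 54 e⁻), Cs⁺ (Z=55, 54 e⁻), I⁻ (Z=53, 54 e⁻). Ti⁴⁺ < Zr⁴⁺ (same group, period 4 vs 5); Zr⁴⁺ < Y³⁺ (isoelectronic, higher Z=40 is smaller); Y³⁺ < La³⁺ (same group, 1 shell fewer); La³⁺ < Ba²⁺ (both 54 e⁻, Z=57>56); Ba²⁺ < Cs⁺ (isoelectronic, higher Z=56 is smaller); Cs⁺ < I⁻ (both 54 e⁻, Z=55>53).
Full ascending order: Ti⁴⁺ < Zr⁴⁺ < Y³⁺ < La³⁺ < Ba²⁺ < Cs⁺ < I⁻. Counting from the largest, position 2 is Cs⁺.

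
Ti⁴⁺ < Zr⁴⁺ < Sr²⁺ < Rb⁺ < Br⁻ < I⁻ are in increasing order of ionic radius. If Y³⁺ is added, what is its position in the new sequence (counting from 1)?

3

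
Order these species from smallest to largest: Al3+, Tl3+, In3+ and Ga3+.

Al3+ < Ga3+ < In3+ < Tl3+

These ions sit in one column with identical charge. Each step down the periodic table adds a principal shell, increasing the radius.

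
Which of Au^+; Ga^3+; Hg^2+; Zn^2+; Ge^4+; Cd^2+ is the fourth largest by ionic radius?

Zn^2+

First list Z and electron count for each: Ge^4+: 28 e⁻, Z=32, Ga^3+: 28 e⁻, Z=31, Zn^2+: 28 e⁻, Z=30, Cd^2+: 46 e⁻, Z=48, Hg^2+: 78 e⁻, Z=80, Au^+: 78 e⁻, Z=79. Ge^4+ < Ga^3+ (isoelectronic, higher Z=32 is smaller); Ga^3+ < Zn^2+ (isoelectronic, higher Z=31 is smaller); Zn^2+ < Cd^2+ (same group, period 4 vs 5); Cd^2+ < Hg^2+ (same group, period 5 vs 6); Hg^2+ < Au^+ (isoelectronic, higher Z=80 is smaller).
That gives Ge^4+ < Ga^3+ < Zn^2+ < Cd^2+ < Hg^2+ < Au^+. From the largest end, number 4 is Zn^2+.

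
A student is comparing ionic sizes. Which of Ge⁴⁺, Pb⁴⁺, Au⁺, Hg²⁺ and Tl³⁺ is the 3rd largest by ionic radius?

Tl³⁺

Electron counts and nuclear charges: Ge⁴⁺ (Z=32, 28 e⁻), Pb⁴⁺ (Z=82, 78 e⁻), Tl³⁺ (Z=81, 78 e⁻), Hg²⁺ (Z=80, 78 e⁻), Au⁺ (Z=79, 78 e⁻). Ge⁴⁺ < Pb⁴⁺ (same group, period 4 vs 6); Pb⁴⁺ < Tl³⁺ (isoelectronic, higher Z=82 is smaller); Tl³⁺ < Hg²⁺ (isoelectronic, higher Z=81 is smaller); Hg²⁺ < Au⁺ (both 78 e⁻, Z=80>79).
That gives Ge⁴⁺ < Pb⁴⁺ < Tl³⁺ < Hg²⁺ < Au⁺. From the largest end, number 3 is Tl³⁺.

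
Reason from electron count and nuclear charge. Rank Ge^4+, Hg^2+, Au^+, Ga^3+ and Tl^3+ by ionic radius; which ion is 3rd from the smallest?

Tl^3+

Ge^4+ (Z=32, 28 e⁻), Ga^3+ (Z=31, 28 e⁻), Tl^3+ (Z=81, 78 e⁻), Hg^2+ (Z=80, 78 e⁻), Au^+ (Z=79, 78 e⁻). Ge^4+ < Ga^3+ (isoelectronic, higher Z=32 is smaller); Ga^3+ < Tl^3+ (same group, period 4 vs 6); Tl^3+ < Hg^2+ (isoelectronic, higher Z=81 is smaller); Hg^2+ < Au^+ (both 78 e⁻, Z=80>79).
Ordering: Ge^4+ < Ga^3+ < Tl^3+ < Hg^2+ < Au^+. The 3rd smallest is Tl^3+.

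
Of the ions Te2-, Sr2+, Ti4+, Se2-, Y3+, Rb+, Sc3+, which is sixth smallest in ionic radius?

Tabulating Z and e⁻: Ti4+ (Z=22, 18 e⁻), Sc3+ (Z=21, 18 e⁻), Y3+ (Z=39, 36 e⁻), Sr2+ (Z=38, 36 e⁻), Rb+ (Z=37, 36 e⁻), Se2- (Z=34, 36 e⁻), Te2- (Z=52, 54 e⁻). Ti4+ < Sc3+ (isoelectronic, higher Z=22 is smaller); Sc3+ < Y3+ (same group, period 4 vs 5); Y3+ < Sr2+ (both 36 e⁻, Z=39>38); Sr2+ < Rb+ (isoelectronic, higher Z=38 is smaller); Rb+ < Se2- (isoelectronic, higher Z=37 is smaller); Se2- < Te2- (same group, period 4 vs 5).
That gives Ti4+ < Sc3+ < Y3+ < Sr2+ < Rb+ < Se2- < Te2-. From the smallest end, number 6 is Se2-.

Se2-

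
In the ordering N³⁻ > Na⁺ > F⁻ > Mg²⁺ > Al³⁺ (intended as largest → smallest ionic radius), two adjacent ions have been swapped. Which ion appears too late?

Scanning neighbour by neighbour, only Na⁺/F⁻ violates a trend: they are isoelectronic (10 e⁻) and Na has more protons than F (11 vs 9), making Na⁺ smaller. That makes F⁻ the one sitting a position late relative to where it belongs.

F⁻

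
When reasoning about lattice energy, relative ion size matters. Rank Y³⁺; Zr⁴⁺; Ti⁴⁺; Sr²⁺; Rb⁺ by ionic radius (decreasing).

Rb⁺ > Sr²⁺ > Y³⁺ > Zr⁴⁺ > Ti⁴⁺

Ti⁴⁺ (Z=22, 18 e⁻), Zr⁴⁺ (Z=40, 36 e⁻), Y³⁺ (Z=39, 36 e⁻), Sr²⁺ (Z=38, 36 e⁻), Rb⁺ (Z=37, 36 e⁻). Ti⁴⁺ < Zr⁴⁺ (same group, 1 shell fewer); Zr⁴⁺ < Y³⁺ (both 36 e⁻, Z=40>39); Y³⁺ < Sr²⁺ (both 36 e⁻, Z=39>38); Sr²⁺ < Rb⁺ (isoelectronic, higher Z=38 is smaller).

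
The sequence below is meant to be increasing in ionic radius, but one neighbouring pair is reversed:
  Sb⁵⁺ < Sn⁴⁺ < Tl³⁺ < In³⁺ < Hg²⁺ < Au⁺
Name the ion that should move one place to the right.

Scanning neighbour by neighbour, only Tl³⁺/In³⁺ violates a trend: In³⁺ and Tl³⁺ are in one column with the same charge; the lighter period-5 ion has one fewer shell and is smaller. That makes Tl³⁺ the one sitting a position early relative to where it belongs.

Tl³⁺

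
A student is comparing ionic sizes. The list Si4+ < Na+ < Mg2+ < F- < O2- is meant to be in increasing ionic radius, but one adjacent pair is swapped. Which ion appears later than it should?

Mg2+

Scanning neighbour by neighbour, only Na+/Mg2+ violates a trend: both have 10 electrons but Z(Mg)=12 > Z(Na)=11, so Mg2+ should be the smaller of the two. That makes Mg2+ the one sitting a position late relative to where it belongs.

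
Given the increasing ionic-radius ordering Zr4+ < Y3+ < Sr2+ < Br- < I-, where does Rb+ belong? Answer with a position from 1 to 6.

Work out protons and electrons: Zr4+ (Z=40, 36 e⁻), Y3+ (Z=39, 36 e⁻), Sr2+ (Z=38, 36 e⁻), Rb+ (Z=37, 36 e⁻), Br- (Z=35, 36 e⁻), I- (Z=53, 54 e⁻). Zr4+ < Y3+ (both 36 e⁻, Z=40>39); Y3+ < Sr2+ (isoelectronic, higher Z=39 is smaller); Sr2+ < Rb+ (both 36 e⁻, Z=38>37); Rb+ < Br- (both 36 e⁻, Z=37>35); Br- < I- (same group, period 4 vs 5).
Merged order: Zr4+ < Y3+ < Sr2+ < Rb+ < Br- < I- — Rb+ is number 4.

4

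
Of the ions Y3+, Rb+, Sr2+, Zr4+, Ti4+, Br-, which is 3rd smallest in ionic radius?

Y3+

Tabulating Z and e⁻: Ti4+: 18 e⁻, Z=22, Zr4+: 36 e⁻, Z=40, Y3+: 36 e⁻, Z=39, Sr2+: 36 e⁻, Z=38, Rb+: 36 e⁻, Z=37, Br-: 36 e⁻, Z=35. Ti4+ < Zr4+ (same group, period 4 vs 5); Zr4+ < Y3+ (isoelectronic, higher Z=40 is smaller); Y3+ < Sr2+ (isoelectronic, higher Z=39 is smaller); Sr2+ < Rb+ (both 36 e⁻, Z=38>37); Rb+ < Br- (isoelectronic, higher Z=37 is smaller).
That gives Ti4+ < Zr4+ < Y3+ < Sr2+ < Rb+ < Br-. From the smallest end, number 3 is Y3+.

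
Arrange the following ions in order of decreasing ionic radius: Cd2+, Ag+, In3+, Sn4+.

All of these have 46 electrons (isoelectronic). With the same electron cloud, the ion with the most protons pulls it in tightest. Nuclear charges: Sn4+ (Z=50), In3+ (Z=49), Cd2+ (Z=48), Ag+ (Z=47). Highest Z is smallest.

Ag+ > Cd2+ > In3+ > Sn4+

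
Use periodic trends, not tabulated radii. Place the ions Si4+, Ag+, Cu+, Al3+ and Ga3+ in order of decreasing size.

Ag+ > Cu+ > Ga3+ > Al3+ > Si4+

Work out protons and electrons: Si4+ has 10 e⁻ (Z=14), Al3+ has 10 e⁻ (Z=13), Ga3+ has 28 e⁻ (Z=31), Cu+ has 28 e⁻ (Z=29), Ag+ has 46 e⁻ (Z=47). Si4+ < Al3+ (both 10 e⁻, Z=14>13); Al3+ < Ga3+ (same group, 1 shell fewer); Ga3+ < Cu+ (both 28 e⁻, Z=31>29); Cu+ < Ag+ (same group, period 4 vs 5).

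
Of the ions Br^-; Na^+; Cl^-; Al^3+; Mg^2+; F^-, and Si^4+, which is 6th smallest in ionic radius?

Cl^-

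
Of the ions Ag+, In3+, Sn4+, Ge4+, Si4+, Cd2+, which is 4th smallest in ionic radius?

First list Z and electron count for each: Si4+ has 10 e⁻ (Z=14), Ge4+ has 28 e⁻ (Z=32), Sn4+ has 46 e⁻ (Z=50), In3+ has 46 e⁻ (Z=49), Cd2+ has 46 e⁻ (Z=48), Ag+ has 46 e⁻ (Z=47). Si4+ < Ge4+ (same group, 1 shell fewer); Ge4+ < Sn4+ (same group, period 4 vs 5); Sn4+ < In3+ (both 46 e⁻, Z=50>49); In3+ < Cd2+ (both 46 e⁻, Z=49>48); Cd2+ < Ag+ (both 46 e⁻, Z=48>47).
So the order is Si4+ < Ge4+ < Sn4+ < In3+ < Cd2+ < Ag+; the 4th-smallest ion is In3+.

In3+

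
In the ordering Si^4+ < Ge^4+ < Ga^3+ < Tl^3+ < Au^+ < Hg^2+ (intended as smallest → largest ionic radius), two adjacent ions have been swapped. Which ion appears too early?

Scanning neighbour by neighbour, only Au^+/Hg^2+ violates a trend: Hg^2+ and Au^+ share 78 electrons; the higher nuclear charge on Hg (Z=80) contracts it more, so Hg^2+ < Au^+. That makes Au^+ the one sitting a position early relative to where it belongs.

Au^+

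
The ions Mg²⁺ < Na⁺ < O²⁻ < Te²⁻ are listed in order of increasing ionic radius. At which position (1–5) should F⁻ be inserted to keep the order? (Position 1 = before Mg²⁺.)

3

First list Z and electron count for each: Mg²⁺ has 10 e⁻ (Z=12), Na⁺ has 10 e⁻ (Z=11), F⁻ has 10 e⁻ (Z=9), O²⁻ has 10 e⁻ (Z=8), Te²⁻ has 54 e⁻ (Z=52). Mg²⁺ < Na⁺ (both 10 e⁻, Z=12>11); Na⁺ < F⁻ (isoelectronic, higher Z=11 is smaller); F⁻ < O²⁻ (isoelectronic, higher Z=9 is smaller); O²⁻ < Te²⁻ (same group, period 2 vs 5).
Merged order: Mg²⁺ < Na⁺ < F⁻ < O²⁻ < Te²⁻ — F⁻ is number 3.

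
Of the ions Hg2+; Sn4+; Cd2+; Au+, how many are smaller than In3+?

Sn4+ has 46 e⁻ (Z=50), In3+ has 46 e⁻ (Z=49), Cd2+ has 46 e⁻ (Z=48), Hg2+ has 78 e⁻ (Z=80), Au+ has 78 e⁻ (Z=79). Sn4+ < In3+ (both 46 e⁻, Z=50>49); In3+ < Cd2+ (isoelectronic, higher Z=49 is smaller); Cd2+ < Hg2+ (same group, period 5 vs 6); Hg2+ < Au+ (both 78 e⁻, Z=80>79).
Overall: Sn4+ < In3+ < Cd2+ < Hg2+ < Au+. In3+ has 1 below it and 3 above. So 1 is smaller.

1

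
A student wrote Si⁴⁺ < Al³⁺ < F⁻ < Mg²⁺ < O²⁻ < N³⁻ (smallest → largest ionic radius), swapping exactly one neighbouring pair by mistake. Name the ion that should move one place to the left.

Mg²⁺

Compare adjacent ions: both have 10 electrons but Z(Mg)=12 > Z(F)=9, so Mg²⁺ should be the smaller of the two — yet in this increasing list F⁻ sits before Mg²⁺. Nothing else is reversed, so Mg²⁺ should move one place to the left.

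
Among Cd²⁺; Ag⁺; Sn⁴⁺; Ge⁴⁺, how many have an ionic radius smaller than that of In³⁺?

2

First list Z and electron count for each: Ge⁴⁺ has 28 e⁻ (Z=32), Sn⁴⁺ has 46 e⁻ (Z=50), In³⁺ has 46 e⁻ (Z=49), Cd²⁺ has 46 e⁻ (Z=48), Ag⁺ has 46 e⁻ (Z=47). Ge⁴⁺ < Sn⁴⁺ (same group, 1 shell fewer); Sn⁴⁺ < In³⁺ (both 46 e⁻, Z=50>49); In³⁺ < Cd²⁺ (both 46 e⁻, Z=49>48); Cd²⁺ < Ag⁺ (isoelectronic, higher Z=48 is smaller).
Overall: Ge⁴⁺ < Sn⁴⁺ < In³⁺ < Cd²⁺ < Ag⁺. In³⁺ has 2 below it and 2 above. Count: 2.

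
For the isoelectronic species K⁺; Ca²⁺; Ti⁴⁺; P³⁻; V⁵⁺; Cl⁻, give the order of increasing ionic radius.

Isoelectronic series (18 e⁻ each). Size is set by nuclear charge: more protons means a smaller ion. V⁵⁺ (Z=23), Ti⁴⁺ (Z=22), Ca²⁺ (Z=20), K⁺ (Z=19), Cl⁻ (Z=17), P³⁻ (Z=15).

V⁵⁺ < Ti⁴⁺ < Ca²⁺ < K⁺ < Cl⁻ < P³⁻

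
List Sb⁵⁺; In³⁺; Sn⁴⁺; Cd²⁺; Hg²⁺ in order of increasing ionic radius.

First list Z and electron count for each: Sb⁵⁺: 46 e⁻, Z=51, Sn⁴⁺: 46 e⁻, Z=50, In³⁺: 46 e⁻, Z=49, Cd²⁺: 46 e⁻, Z=48, Hg²⁺: 78 e⁻, Z=80. Sb⁵⁺ < Sn⁴⁺ (both 46 e⁻, Z=51>50); Sn⁴⁺ < In³⁺ (both 46 e⁻, Z=50>49); In³⁺ < Cd²⁺ (both 46 e⁻, Z=49>48); Cd²⁺ < Hg²⁺ (same group, 1 shell fewer).

Sb⁵⁺ < Sn⁴⁺ < In³⁺ < Cd²⁺ < Hg²⁺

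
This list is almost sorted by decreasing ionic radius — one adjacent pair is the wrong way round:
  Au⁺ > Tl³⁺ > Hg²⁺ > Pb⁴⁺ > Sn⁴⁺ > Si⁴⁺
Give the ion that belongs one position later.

The pair Tl³⁺, Hg²⁺ is the wrong way round — they are isoelectronic (78 e⁻) and Tl has more protons than Hg (81 vs 80), making Tl³⁺ smaller. All other adjacent pairs agree with periodic trends, so Tl³⁺ is the misplaced ion.

Tl³⁺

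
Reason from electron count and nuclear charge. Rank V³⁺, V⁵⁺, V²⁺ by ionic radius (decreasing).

V²⁺ > V³⁺ > V⁵⁺

Same element, different charge: the more highly charged cation has fewer electrons and a greater effective nuclear charge per electron, making V⁵⁺ the smallest.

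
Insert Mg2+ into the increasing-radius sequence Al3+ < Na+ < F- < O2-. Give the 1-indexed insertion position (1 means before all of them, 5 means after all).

These species are isoelectronic with 10 electrons. The only difference is the number of protons: Al3+ (Z=13), Mg2+ (Z=12), Na+ (Z=11), F- (Z=9), O2- (Z=8). The strongest nuclear pull (Al3+) gives the smallest ion.
Merged order: Al3+ < Mg2+ < Na+ < F- < O2- — Mg2+ is number 2.

2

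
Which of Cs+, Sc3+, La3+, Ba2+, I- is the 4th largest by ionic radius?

Sc3+ has 18 e⁻ (Z=21), La3+ has 54 e⁻ (Z=57), Ba2+ has 54 e⁻ (Z=56), Cs+ has 54 e⁻ (Z=55), I- has 54 e⁻ (Z=53). Sc3+ < La3+ (same group, period 4 vs 6); La3+ < Ba2+ (both 54 e⁻, Z=57>56); Ba2+ < Cs+ (both 54 e⁻, Z=56>55); Cs+ < I- (both 54 e⁻, Z=55>53).
So the order is Sc3+ < La3+ < Ba2+ < Cs+ < I-; the 4th-largest ion is La3+.

La3+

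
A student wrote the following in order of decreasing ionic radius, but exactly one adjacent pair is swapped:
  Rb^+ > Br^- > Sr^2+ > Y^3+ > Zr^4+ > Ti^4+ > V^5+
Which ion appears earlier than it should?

Check each adjacent pair. Rb^+ and Br^- are reversed: both have 36 electrons but Z(Rb)=37 > Z(Br)=35, so Rb^+ should be the smaller of the two. No other neighbouring pair contradicts the periodic trends, so Rb^+ is the ion listed too early.

Rb^+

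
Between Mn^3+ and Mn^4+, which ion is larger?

Same element, different charge: the more highly charged cation has fewer electrons and a greater effective nuclear charge per electron, making Mn^4+ the smallest.

Mn^3+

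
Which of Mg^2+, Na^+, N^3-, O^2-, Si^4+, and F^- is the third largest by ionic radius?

F^-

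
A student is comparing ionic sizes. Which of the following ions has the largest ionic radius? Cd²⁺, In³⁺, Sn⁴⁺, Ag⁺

Ag⁺

Isoelectronic series (46 e⁻ each). Size is set by nuclear charge: more protons means a smaller ion. Sn⁴⁺ (Z=50), In³⁺ (Z=49), Cd²⁺ (Z=48), Ag⁺ (Z=47).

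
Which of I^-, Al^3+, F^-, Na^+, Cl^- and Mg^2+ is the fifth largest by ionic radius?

Electron counts and nuclear charges: Al^3+: 10 e⁻, Z=13, Mg^2+: 10 e⁻, Z=12, Na^+: 10 e⁻, Z=11, F^-: 10 e⁻, Z=9, Cl^-: 18 e⁻, Z=17, I^-: 54 e⁻, Z=53. Al^3+ < Mg^2+ (isoelectronic, higher Z=13 is smaller); Mg^2+ < Na^+ (isoelectronic, higher Z=12 is smaller); Na^+ < F^- (both 10 e⁻, Z=11>9); F^- < Cl^- (same group, 1 shell fewer); Cl^- < I^- (same group, 2 shells fewer).
That gives Al^3+ < Mg^2+ < Na^+ < F^- < Cl^- < I^-. From the largest end, number 5 is Mg^2+.

Mg^2+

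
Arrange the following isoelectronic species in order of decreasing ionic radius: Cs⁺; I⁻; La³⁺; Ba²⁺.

All of these have 54 electrons (isoelectronic). With the same electron cloud, the ion with the most protons pulls it in tightest. Nuclear charges: La³⁺ (Z=57), Ba²⁺ (Z=56), Cs⁺ (Z=55), I⁻ (Z=53). Highest Z is smallest.

I⁻ > Cs⁺ > Ba²⁺ > La³⁺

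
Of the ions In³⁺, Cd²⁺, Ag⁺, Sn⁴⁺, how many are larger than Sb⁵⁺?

4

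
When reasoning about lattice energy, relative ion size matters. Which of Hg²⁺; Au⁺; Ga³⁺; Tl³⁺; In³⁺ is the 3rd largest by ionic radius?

Tl³⁺

Ga³⁺ has 28 e⁻ (Z=31), In³⁺ has 46 e⁻ (Z=49), Tl³⁺ has 78 e⁻ (Z=81), Hg²⁺ has 78 e⁻ (Z=80), Au⁺ has 78 e⁻ (Z=79). Ga³⁺ < In³⁺ (same group, period 4 vs 5); In³⁺ < Tl³⁺ (same group, period 5 vs 6); Tl³⁺ < Hg²⁺ (isoelectronic, higher Z=81 is smaller); Hg²⁺ < Au⁺ (both 78 e⁻, Z=80>79).
That gives Ga³⁺ < In³⁺ < Tl³⁺ < Hg²⁺ < Au⁺. From the largest end, number 3 is Tl³⁺.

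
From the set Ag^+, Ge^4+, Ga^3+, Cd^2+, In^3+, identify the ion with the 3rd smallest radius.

In^3+

Electron counts and nuclear charges: Ge^4+ has 28 e⁻ (Z=32), Ga^3+ has 28 e⁻ (Z=31), In^3+ has 46 e⁻ (Z=49), Cd^2+ has 46 e⁻ (Z=48), Ag^+ has 46 e⁻ (Z=47). Ge^4+ < Ga^3+ (isoelectronic, higher Z=32 is smaller); Ga^3+ < In^3+ (same group, 1 shell fewer); In^3+ < Cd^2+ (isoelectronic, higher Z=49 is smaller); Cd^2+ < Ag^+ (isoelectronic, higher Z=48 is smaller).
Ordering: Ge^4+ < Ga^3+ < In^3+ < Cd^2+ < Ag^+. The 3rd smallest is In^3+.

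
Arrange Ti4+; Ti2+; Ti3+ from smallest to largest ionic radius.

For a single element, ionic radius drops as positive charge rises — Ti4+ < Ti2+.

Ti4+ < Ti3+ < Ti2+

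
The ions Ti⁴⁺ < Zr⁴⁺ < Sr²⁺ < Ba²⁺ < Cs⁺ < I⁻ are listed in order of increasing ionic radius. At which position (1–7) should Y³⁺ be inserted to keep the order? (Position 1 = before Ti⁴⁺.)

Ti⁴⁺ has 18 e⁻ (Z=22), Zr⁴⁺ has 36 e⁻ (Z=40), Y³⁺ has 36 e⁻ (Z=39), Sr²⁺ has 36 e⁻ (Z=38), Ba²⁺ has 54 e⁻ (Z=56), Cs⁺ has 54 e⁻ (Z=55), I⁻ has 54 e⁻ (Z=53). Ti⁴⁺ < Zr⁴⁺ (same group, 1 shell fewer); Zr⁴⁺ < Y³⁺ (isoelectronic, higher Z=40 is smaller); Y³⁺ < Sr²⁺ (isoelectronic, higher Z=39 is smaller); Sr²⁺ < Ba²⁺ (same group, 1 shell fewer); Ba²⁺ < Cs⁺ (isoelectronic, higher Z=56 is smaller); Cs⁺ < I⁻ (both 54 e⁻, Z=55>53).
Merged order: Ti⁴⁺ < Zr⁴⁺ < Y³⁺ < Sr²⁺ < Ba²⁺ < Cs⁺ < I⁻ — Y³⁺ is number 3.

3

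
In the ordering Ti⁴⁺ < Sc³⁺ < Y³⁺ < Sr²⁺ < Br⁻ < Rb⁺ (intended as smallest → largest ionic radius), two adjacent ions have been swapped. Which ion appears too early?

Br⁻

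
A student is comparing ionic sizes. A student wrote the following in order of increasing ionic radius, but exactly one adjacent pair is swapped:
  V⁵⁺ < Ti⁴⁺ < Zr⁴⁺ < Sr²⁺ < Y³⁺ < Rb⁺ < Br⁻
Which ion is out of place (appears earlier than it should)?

Sr²⁺

Check each adjacent pair. Sr²⁺ and Y³⁺ are reversed: they are isoelectronic (36 e⁻) and Y has more protons than Sr (39 vs 38), making Y³⁺ smaller. No other neighbouring pair contradicts the periodic trends, so Sr²⁺ is the ion listed too early.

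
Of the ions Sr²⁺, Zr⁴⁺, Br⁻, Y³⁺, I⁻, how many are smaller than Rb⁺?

Electron counts and nuclear charges: Zr⁴⁺: 36 e⁻, Z=40, Y³⁺: 36 e⁻, Z=39, Sr²⁺: 36 e⁻, Z=38, Rb⁺: 36 e⁻, Z=37, Br⁻: 36 e⁻, Z=35, I⁻: 54 e⁻, Z=53. Zr⁴⁺ < Y³⁺ (isoelectronic, higher Z=40 is smaller); Y³⁺ < Sr²⁺ (both 36 e⁻, Z=39>38); Sr²⁺ < Rb⁺ (isoelectronic, higher Z=38 is smaller); Rb⁺ < Br⁻ (isoelectronic, higher Z=37 is smaller); Br⁻ < I⁻ (same group, period 4 vs 5).
Ordering all of them (including Rb⁺) by radius gives Zr⁴⁺ < Y³⁺ < Sr²⁺ < Rb⁺ < Br⁻ < I⁻. Count: 3.

3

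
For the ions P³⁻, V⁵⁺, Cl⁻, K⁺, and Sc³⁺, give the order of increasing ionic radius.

V⁵⁺ < Sc³⁺ < K⁺ < Cl⁻ < P³⁻

These species are isoelectronic with 18 electrons. The only difference is the number of protons: V⁵⁺ (Z=23), Sc³⁺ (Z=21), K⁺ (Z=19), Cl⁻ (Z=17), P³⁻ (Z=15). The strongest nuclear pull (V⁵⁺) gives the smallest ion.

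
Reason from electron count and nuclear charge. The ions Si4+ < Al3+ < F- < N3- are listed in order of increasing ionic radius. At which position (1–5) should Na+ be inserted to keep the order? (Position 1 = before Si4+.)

3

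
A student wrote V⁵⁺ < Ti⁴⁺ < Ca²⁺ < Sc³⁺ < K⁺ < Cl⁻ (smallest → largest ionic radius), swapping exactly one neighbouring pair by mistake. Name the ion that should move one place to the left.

Sc³⁺

The pair Ca²⁺, Sc³⁺ is the wrong way round — they are isoelectronic (18 e⁻) and Sc has more protons than Ca (21 vs 20), making Sc³⁺ smaller. All other adjacent pairs agree with periodic trends, so Sc³⁺ is the misplaced ion.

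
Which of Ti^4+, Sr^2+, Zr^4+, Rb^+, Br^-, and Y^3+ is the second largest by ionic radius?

Rb^+

Electron counts and nuclear charges: Ti^4+: 18 e⁻, Z=22, Zr^4+: 36 e⁻, Z=40, Y^3+: 36 e⁻, Z=39, Sr^2+: 36 e⁻, Z=38, Rb^+: 36 e⁻, Z=37, Br^-: 36 e⁻, Z=35. Ti^4+ < Zr^4+ (same group, 1 shell fewer); Zr^4+ < Y^3+ (isoelectronic, higher Z=40 is smaller); Y^3+ < Sr^2+ (both 36 e⁻, Z=39>38); Sr^2+ < Rb^+ (isoelectronic, higher Z=38 is smaller); Rb^+ < Br^- (both 36 e⁻, Z=37>35).
So the order is Ti^4+ < Zr^4+ < Y^3+ < Sr^2+ < Rb^+ < Br^-; the 2nd-largest ion is Rb^+.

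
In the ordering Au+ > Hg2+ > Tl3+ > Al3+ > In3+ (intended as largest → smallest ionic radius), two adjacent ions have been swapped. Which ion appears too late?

Scanning neighbour by neighbour, only Al3+/In3+ violates a trend: same group and charge — period 3 sits above period 5, so Al3+ is smaller. That makes In3+ the one sitting a position late relative to where it belongs.

In3+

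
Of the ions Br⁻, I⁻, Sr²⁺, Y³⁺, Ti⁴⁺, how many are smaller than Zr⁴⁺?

Electron counts and nuclear charges: Ti⁴⁺ has 18 e⁻ (Z=22), Zr⁴⁺ has 36 e⁻ (Z=40), Y³⁺ has 36 e⁻ (Z=39), Sr²⁺ has 36 e⁻ (Z=38), Br⁻ has 36 e⁻ (Z=35), I⁻ has 54 e⁻ (Z=53). Ti⁴⁺ < Zr⁴⁺ (same group, period 4 vs 5); Zr⁴⁺ < Y³⁺ (isoelectronic, higher Z=40 is smaller); Y³⁺ < Sr²⁺ (both 36 e⁻, Z=39>38); Sr²⁺ < Br⁻ (isoelectronic, higher Z=38 is smaller); Br⁻ < I⁻ (same group, period 4 vs 5).
Overall: Ti⁴⁺ < Zr⁴⁺ < Y³⁺ < Sr²⁺ < Br⁻ < I⁻. Zr⁴⁺ has 1 below it and 4 above. Count: 1.

1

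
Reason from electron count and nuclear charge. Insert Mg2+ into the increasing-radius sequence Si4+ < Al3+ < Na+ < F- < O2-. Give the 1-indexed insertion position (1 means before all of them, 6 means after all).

Each ion has 10 electrons. The ranking follows nuclear charge in reverse — greater Z gives a smaller radius. Si4+ (Z=14), Al3+ (Z=13), Mg2+ (Z=12), Na+ (Z=11), F- (Z=9), O2- (Z=8).
Putting Mg2+ in gives Si4+ < Al3+ < Mg2+ < Na+ < F- < O2-; it lands at slot 3.

3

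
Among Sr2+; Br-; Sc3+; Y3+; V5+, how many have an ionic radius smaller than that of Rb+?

Tabulating Z and e⁻: V5+ has 18 e⁻ (Z=23), Sc3+ has 18 e⁻ (Z=21), Y3+ has 36 e⁻ (Z=39), Sr2+ has 36 e⁻ (Z=38), Rb+ has 36 e⁻ (Z=37), Br- has 36 e⁻ (Z=35). V5+ < Sc3+ (both 18 e⁻, Z=23>21); Sc3+ < Y3+ (same group, 1 shell fewer); Y3+ < Sr2+ (isoelectronic, higher Z=39 is smaller); Sr2+ < Rb+ (both 36 e⁻, Z=38>37); Rb+ < Br- (isoelectronic, higher Z=37 is smaller).
Ordering all of them (including Rb+) by radius gives V5+ < Sc3+ < Y3+ < Sr2+ < Rb+ < Br-. Count: 4.

4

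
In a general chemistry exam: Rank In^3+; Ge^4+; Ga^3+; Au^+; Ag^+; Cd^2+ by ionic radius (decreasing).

Au^+ > Ag^+ > Cd^2+ > In^3+ > Ga^3+ > Ge^4+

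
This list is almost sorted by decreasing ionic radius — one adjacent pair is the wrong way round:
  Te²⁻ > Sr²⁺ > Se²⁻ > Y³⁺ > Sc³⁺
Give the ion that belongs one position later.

Check each adjacent pair. Sr²⁺ and Se²⁻ are reversed: Sr²⁺ and Se²⁻ share 36 electrons; the higher nuclear charge on Sr (Z=38) contracts it more, so Sr²⁺ < Se²⁻. No other neighbouring pair contradicts the periodic trends, so Sr²⁺ is the ion listed too early.

Sr²⁺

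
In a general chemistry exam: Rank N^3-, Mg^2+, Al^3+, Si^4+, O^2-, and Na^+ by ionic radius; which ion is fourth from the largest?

All of these have 10 electrons (isoelectronic). With the same electron cloud, the ion with the most protons pulls it in tightest. Nuclear charges: Si^4+ (Z=14), Al^3+ (Z=13), Mg^2+ (Z=12), Na^+ (Z=11), O^2- (Z=8), N^3- (Z=7). Highest Z is smallest.
So the order is Si^4+ < Al^3+ < Mg^2+ < Na^+ < O^2- < N^3-; the 4th-largest ion is Mg^2+.

Mg^2+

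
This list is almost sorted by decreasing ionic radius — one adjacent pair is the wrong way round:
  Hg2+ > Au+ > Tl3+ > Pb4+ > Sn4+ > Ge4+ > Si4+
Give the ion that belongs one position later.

Hg2+

Check each adjacent pair. Hg2+ and Au+ are reversed: they are isoelectronic (78 e⁻) and Hg has more protons than Au (80 vs 79), making Hg2+ smaller. No other neighbouring pair contradicts the periodic trends, so Hg2+ is the ion listed too early.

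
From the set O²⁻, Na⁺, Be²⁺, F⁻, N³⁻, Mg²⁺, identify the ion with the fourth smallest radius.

Tabulating Z and e⁻: Be²⁺ (Z=4, 2 e⁻), Mg²⁺ (Z=12, 10 e⁻), Na⁺ (Z=11, 10 e⁻), F⁻ (Z=9, 10 e⁻), O²⁻ (Z=8, 10 e⁻), N³⁻ (Z=7, 10 e⁻). Be²⁺ < Mg²⁺ (same group, 1 shell fewer); Mg²⁺ < Na⁺ (isoelectronic, higher Z=12 is smaller); Na⁺ < F⁻ (isoelectronic, higher Z=11 is smaller); F⁻ < O²⁻ (isoelectronic, higher Z=9 is smaller); O²⁻ < N³⁻ (isoelectronic, higher Z=8 is smaller).
Full ascending order: Be²⁺ < Mg²⁺ < Na⁺ < F⁻ < O²⁻ < N³⁻. Counting from the smallest, position 4 is F⁻.

F⁻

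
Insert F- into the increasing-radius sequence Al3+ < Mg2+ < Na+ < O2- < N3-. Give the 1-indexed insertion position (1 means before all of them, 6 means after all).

4

Isoelectronic series (10 e⁻ each). Size is set by nuclear charge: more protons means a smaller ion. Al3+ (Z=13), Mg2+ (Z=12), Na+ (Z=11), F- (Z=9), O2- (Z=8), N3- (Z=7).
The complete sequence is Al3+ < Mg2+ < Na+ < F- < O2- < N3-. F- sits at position 4.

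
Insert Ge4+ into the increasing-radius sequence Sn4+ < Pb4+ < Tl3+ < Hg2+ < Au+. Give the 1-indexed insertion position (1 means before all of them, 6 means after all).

1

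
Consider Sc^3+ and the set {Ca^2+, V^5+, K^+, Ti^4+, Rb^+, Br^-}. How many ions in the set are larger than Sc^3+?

4

V^5+ has 18 e⁻ (Z=23), Ti^4+ has 18 e⁻ (Z=22), Sc^3+ has 18 e⁻ (Z=21), Ca^2+ has 18 e⁻ (Z=20), K^+ has 18 e⁻ (Z=19), Rb^+ has 36 e⁻ (Z=37), Br^- has 36 e⁻ (Z=35). V^5+ < Ti^4+ (isoelectronic, higher Z=23 is smaller); Ti^4+ < Sc^3+ (both 18 e⁻, Z=22>21); Sc^3+ < Ca^2+ (both 18 e⁻, Z=21>20); Ca^2+ < K^+ (both 18 e⁻, Z=20>19); K^+ < Rb^+ (same group, period 4 vs 5); Rb^+ < Br^- (both 36 e⁻, Z=37>35).
Overall: V^5+ < Ti^4+ < Sc^3+ < Ca^2+ < K^+ < Rb^+ < Br^-. Sc^3+ has 2 below it and 4 above. Count: 4.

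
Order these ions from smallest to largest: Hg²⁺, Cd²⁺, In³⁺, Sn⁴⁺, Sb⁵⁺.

Electron counts and nuclear charges: Sb⁵⁺: 46 e⁻, Z=51, Sn⁴⁺: 46 e⁻, Z=50, In³⁺: 46 e⁻, Z=49, Cd²⁺: 46 e⁻, Z=48, Hg²⁺: 78 e⁻, Z=80. Sb⁵⁺ < Sn⁴⁺ (both 46 e⁻, Z=51>50); Sn⁴⁺ < In³⁺ (both 46 e⁻, Z=50>49); In³⁺ < Cd²⁺ (both 46 e⁻, Z=49>48); Cd²⁺ < Hg²⁺ (same group, period 5 vs 6).

Sb⁵⁺ < Sn⁴⁺ < In³⁺ < Cd²⁺ < Hg²⁺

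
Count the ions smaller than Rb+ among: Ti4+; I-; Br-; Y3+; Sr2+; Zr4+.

4

First list Z and electron count for each: Ti4+: 18 e⁻, Z=22, Zr4+: 36 e⁻, Z=40, Y3+: 36 e⁻, Z=39, Sr2+: 36 e⁻, Z=38, Rb+: 36 e⁻, Z=37, Br-: 36 e⁻, Z=35, I-: 54 e⁻, Z=53. Ti4+ < Zr4+ (same group, period 4 vs 5); Zr4+ < Y3+ (both 36 e⁻, Z=40>39); Y3+ < Sr2+ (both 36 e⁻, Z=39>38); Sr2+ < Rb+ (both 36 e⁻, Z=38>37); Rb+ < Br- (isoelectronic, higher Z=37 is smaller); Br- < I- (same group, period 4 vs 5).
Relative to Rb+, the ions that are smaller are Ti4+, Zr4+, Y3+, Sr2+. So 4 are smaller.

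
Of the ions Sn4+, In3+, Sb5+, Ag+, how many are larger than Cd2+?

Isoelectronic series (46 e⁻ each). Size is set by nuclear charge: more protons means a smaller ion. Sb5+ (Z=51), Sn4+ (Z=50), In3+ (Z=49), Cd2+ (Z=48), Ag+ (Z=47).
Relative to Cd2+, the ions that are larger are Ag+. So 1 is larger.

1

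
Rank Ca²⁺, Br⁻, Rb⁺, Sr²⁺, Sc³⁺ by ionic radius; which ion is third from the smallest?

Tabulating Z and e⁻: Sc³⁺ has 18 e⁻ (Z=21), Ca²⁺ has 18 e⁻ (Z=20), Sr²⁺ has 36 e⁻ (Z=38), Rb⁺ has 36 e⁻ (Z=37), Br⁻ has 36 e⁻ (Z=35). Sc³⁺ < Ca²⁺ (isoelectronic, higher Z=21 is smaller); Ca²⁺ < Sr²⁺ (same group, period 4 vs 5); Sr²⁺ < Rb⁺ (both 36 e⁻, Z=38>37); Rb⁺ < Br⁻ (both 36 e⁻, Z=37>35).
Ordering: Sc³⁺ < Ca²⁺ < Sr²⁺ < Rb⁺ < Br⁻. The third smallest is Sr²⁺.

Sr²⁺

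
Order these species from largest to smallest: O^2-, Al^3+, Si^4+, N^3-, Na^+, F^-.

All of these have 10 electrons (isoelectronic). With the same electron cloud, the ion with the most protons pulls it in tightest. Nuclear charges: Si^4+ (Z=14), Al^3+ (Z=13), Na^+ (Z=11), F^- (Z=9), O^2- (Z=8), N^3- (Z=7). Highest Z is smallest.

N^3- > O^2- > F^- > Na^+ > Al^3+ > Si^4+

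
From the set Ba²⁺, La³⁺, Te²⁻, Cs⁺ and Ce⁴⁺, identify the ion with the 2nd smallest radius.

All of these have 54 electrons (isoelectronic). With the same electron cloud, the ion with the most protons pulls it in tightest. Nuclear charges: Ce⁴⁺ (Z=58), La³⁺ (Z=57), Ba²⁺ (Z=56), Cs⁺ (Z=55), Te²⁻ (Z=52). Highest Z is smallest.
That gives Ce⁴⁺ < La³⁺ < Ba²⁺ < Cs⁺ < Te²⁻. From the smallest end, number 2 is La³⁺.

La³⁺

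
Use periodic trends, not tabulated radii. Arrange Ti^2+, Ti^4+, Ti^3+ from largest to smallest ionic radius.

Ti^2+ > Ti^3+ > Ti^4+

For a single element, ionic radius drops as positive charge rises — Ti^4+ < Ti^2+.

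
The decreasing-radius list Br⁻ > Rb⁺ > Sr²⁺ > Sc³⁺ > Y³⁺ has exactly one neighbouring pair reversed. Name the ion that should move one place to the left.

Y³⁺

Compare adjacent ions: same group and charge — period 4 sits above period 5, so Sc³⁺ is smaller — yet in this decreasing list Sc³⁺ sits before Y³⁺. Nothing else is reversed, so Y³⁺ should move one place to the left.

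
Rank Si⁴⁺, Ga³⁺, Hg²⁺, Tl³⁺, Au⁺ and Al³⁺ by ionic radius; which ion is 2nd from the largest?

Hg²⁺

Work out protons and electrons: Si⁴⁺ (Z=14, 10 e⁻), Al³⁺ (Z=13, 10 e⁻), Ga³⁺ (Z=31, 28 e⁻), Tl³⁺ (Z=81, 78 e⁻), Hg²⁺ (Z=80, 78 e⁻), Au⁺ (Z=79, 78 e⁻). Si⁴⁺ < Al³⁺ (isoelectronic, higher Z=14 is smaller); Al³⁺ < Ga³⁺ (same group, period 3 vs 4); Ga³⁺ < Tl³⁺ (same group, period 4 vs 6); Tl³⁺ < Hg²⁺ (isoelectronic, higher Z=81 is smaller); Hg²⁺ < Au⁺ (isoelectronic, higher Z=80 is smaller).
Ordering: Si⁴⁺ < Al³⁺ < Ga³⁺ < Tl³⁺ < Hg²⁺ < Au⁺. The 2nd largest is Hg²⁺.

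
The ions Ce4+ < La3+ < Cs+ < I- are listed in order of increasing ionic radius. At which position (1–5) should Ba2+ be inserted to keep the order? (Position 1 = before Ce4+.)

Each ion has 54 electrons. The ranking follows nuclear charge in reverse — greater Z gives a smaller radius. Ce4+ (Z=58), La3+ (Z=57), Ba2+ (Z=56), Cs+ (Z=55), I- (Z=53).
Putting Ba2+ in gives Ce4+ < La3+ < Ba2+ < Cs+ < I-; it lands at slot 3.

3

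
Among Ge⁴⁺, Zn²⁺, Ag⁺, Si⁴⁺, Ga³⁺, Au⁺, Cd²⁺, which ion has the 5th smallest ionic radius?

Cd²⁺

First list Z and electron count for each: Si⁴⁺: 10 e⁻, Z=14, Ge⁴⁺: 28 e⁻, Z=32, Ga³⁺: 28 e⁻, Z=31, Zn²⁺: 28 e⁻, Z=30, Cd²⁺: 46 e⁻, Z=48, Ag⁺: 46 e⁻, Z=47, Au⁺: 78 e⁻, Z=79. Si⁴⁺ < Ge⁴⁺ (same group, 1 shell fewer); Ge⁴⁺ < Ga³⁺ (both 28 e⁻, Z=32>31); Ga³⁺ < Zn²⁺ (both 28 e⁻, Z=31>30); Zn²⁺ < Cd²⁺ (same group, 1 shell fewer); Cd²⁺ < Ag⁺ (both 46 e⁻, Z=48>47); Ag⁺ < Au⁺ (same group, period 5 vs 6).
Full ascending order: Si⁴⁺ < Ge⁴⁺ < Ga³⁺ < Zn²⁺ < Cd²⁺ < Ag⁺ < Au⁺. Counting from the smallest, position 5 is Cd²⁺.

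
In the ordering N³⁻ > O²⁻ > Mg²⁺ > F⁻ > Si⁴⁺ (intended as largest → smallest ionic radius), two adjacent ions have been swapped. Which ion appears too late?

Scanning neighbour by neighbour, only Mg²⁺/F⁻ violates a trend: both have 10 electrons but Z(Mg)=12 > Z(F)=9, so Mg²⁺ should be the smaller of the two. That makes F⁻ the one sitting a position late relative to where it belongs.

F⁻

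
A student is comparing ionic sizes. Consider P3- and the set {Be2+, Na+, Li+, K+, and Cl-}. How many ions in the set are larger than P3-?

Tabulating Z and e⁻: Be2+ (Z=4, 2 e⁻), Li+ (Z=3, 2 e⁻), Na+ (Z=11, 10 e⁻), K+ (Z=19, 18 e⁻), Cl- (Z=17, 18 e⁻), P3- (Z=15, 18 e⁻). Be2+ < Li+ (both 2 e⁻, Z=4>3); Li+ < Na+ (same group, period 2 vs 3); Na+ < K+ (same group, 1 shell fewer); K+ < Cl- (isoelectronic, higher Z=19 is smaller); Cl- < P3- (both 18 e⁻, Z=17>15).
Overall: Be2+ < Li+ < Na+ < K+ < Cl- < P3-. P3- has 5 below it and 0 above. Count: 0.

0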